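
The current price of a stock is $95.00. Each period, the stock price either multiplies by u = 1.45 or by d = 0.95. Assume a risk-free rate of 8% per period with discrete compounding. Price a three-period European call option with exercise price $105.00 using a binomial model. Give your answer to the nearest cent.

$19.22

Risk-neutral probability p = (1 + 0.08 − 0.95)/(1.45 − 0.95) = 0.1300/0.5000 = 0.2600
Terminal stock prices: S_uuu = 289.6, S_uud = 189.8, S_udd = 124.3, S_ddd = 81.45
Terminal payoffs (S − K): max(184.6, 0) = 184.6, max(84.75, 0) = 84.75, max(19.32, 0) = 19.32, max(-23.55, 0) = 0
Node uu (S = 199.7): V_uu = 1/1.08·[0.2600·184.6194 + 0.7400·84.7506] = 102.5153
Node ud (S = 130.9): V_ud = 1/1.08·[0.2600·84.7506 + 0.7400·19.3194] = 33.6403
Node dd (S = 85.74): V_dd = 1/1.08·[0.2600·19.3194 + 0.7400·0.0000] = 4.6510
Node u (S = 137.8): V_u = 1/1.08·[0.2600·102.5153 + 0.7400·33.6403] = 47.7294
Node d (S = 90.25): V_d = 1/1.08·[0.2600·33.6403 + 0.7400·4.6510] = 11.2854
Node 0 (S = 95): V_0 = 1/1.08·[0.2600·47.7294 + 0.7400·11.2854] = 19.2230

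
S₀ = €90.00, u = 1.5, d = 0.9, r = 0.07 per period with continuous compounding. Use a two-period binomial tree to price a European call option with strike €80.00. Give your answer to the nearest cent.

€23.58

Risk-neutral probability p = (e^0.07 − 0.9)/(1.5 − 0.9) = 0.1725/0.6000 = 0.2875
Terminal stock prices: S_uu = 202.5, S_ud = 121.5, S_dd = 72.9
Terminal payoffs (S − K): max(122.5, 0) = 122.5, max(41.5, 0) = 41.5, max(-7.1, 0) = 0
Node u (S = 135): V_u = e^(−0.07)·[0.2875·122.5000 + 0.7125·41.5000] = 60.4085
Node d (S = 81): V_d = e^(−0.07)·[0.2875·41.5000 + 0.7125·0.0000] = 11.1252
Node 0 (S = 90): V_0 = e^(−0.07)·[0.2875·60.4085 + 0.7125·11.1252] = 23.5847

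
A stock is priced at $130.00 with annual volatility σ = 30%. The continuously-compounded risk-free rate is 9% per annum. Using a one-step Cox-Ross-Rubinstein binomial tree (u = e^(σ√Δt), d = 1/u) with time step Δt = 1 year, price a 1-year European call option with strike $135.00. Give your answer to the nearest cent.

$21.47

CRR parameters: u = e^(σ√Δt) = e^(0.3·√1) = 1.3499, d = 1/u = 0.7408
Per-period rate: rΔt = 0.09·1 = 0.09, so R = e^0.09 = 1.0942
Risk-neutral probability p = (e^0.09 − 0.7408)/(1.3499 − 0.7408) = 0.3534/0.6090 = 0.5802
Terminal stock prices: S_u = 175.5, S_d = 96.31
Terminal payoffs (S − K): max(40.48, 0) = 40.48, max(-38.69, 0) = 0
Node 0 (S = 130): V_0 = e^(−0.09)·[0.5802·40.4816 + 0.4198·0.0000] = 21.4653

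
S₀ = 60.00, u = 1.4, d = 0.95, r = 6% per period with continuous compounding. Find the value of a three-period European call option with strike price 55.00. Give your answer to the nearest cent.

15.32

Risk-neutral probability p = (e^0.06 − 0.95)/(1.4 − 0.95) = 0.1118/0.4500 = 0.2485
Terminal stock prices: S_uuu = 164.6, S_uud = 111.7, S_udd = 75.81, S_ddd = 51.44
Terminal payoffs (S − K): max(109.6, 0) = 109.6, max(56.72, 0) = 56.72, max(20.81, 0) = 20.81, max(-3.558, 0) = 0
Node uu (S = 117.6): V_uu = e^(−0.06)·[0.2485·109.6400 + 0.7515·56.7200] = 65.8030
Node ud (S = 79.8): V_ud = e^(−0.06)·[0.2485·56.7200 + 0.7515·20.8100] = 28.0030
Node dd (S = 54.15): V_dd = e^(−0.06)·[0.2485·20.8100 + 0.7515·0.0000] = 4.8706
Node u (S = 84): V_u = e^(−0.06)·[0.2485·65.8030 + 0.7515·28.0030] = 35.2194
Node d (S = 57): V_d = e^(−0.06)·[0.2485·28.0030 + 0.7515·4.8706] = 10.0012
Node 0 (S = 60): V_0 = e^(−0.06)·[0.2485·35.2194 + 0.7515·10.0012] = 15.3211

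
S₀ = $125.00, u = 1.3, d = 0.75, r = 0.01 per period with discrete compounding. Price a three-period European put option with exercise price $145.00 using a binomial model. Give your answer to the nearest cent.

Risk-neutral probability p = (1 + 0.01 − 0.75)/(1.3 − 0.75) = 0.2600/0.5500 = 0.4727
Terminal stock prices: S_uuu = 274.6, S_uud = 158.4, S_udd = 91.41, S_ddd = 52.73
Terminal payoffs (K − S): max(-129.6, 0) = 0, max(-13.44, 0) = 0, max(53.59, 0) = 53.59, max(92.27, 0) = 92.27
Node uu (S = 211.3): V_uu = 1/1.01·[0.4727·0.0000 + 0.5273·0.0000] = 0.0000
Node ud (S = 121.9): V_ud = 1/1.01·[0.4727·0.0000 + 0.5273·53.5938] = 27.9787
Node dd (S = 70.31): V_dd = 1/1.01·[0.4727·53.5938 + 0.5273·92.2656] = 73.2519
Node u (S = 162.5): V_u = 1/1.01·[0.4727·0.0000 + 0.5273·27.9787] = 14.6064
Node d (S = 93.75): V_d = 1/1.01·[0.4727·27.9787 + 0.5273·73.2519] = 51.3367
Node 0 (S = 125): V_0 = 1/1.01·[0.4727·14.6064 + 0.5273·51.3367] = 33.6369

$33.64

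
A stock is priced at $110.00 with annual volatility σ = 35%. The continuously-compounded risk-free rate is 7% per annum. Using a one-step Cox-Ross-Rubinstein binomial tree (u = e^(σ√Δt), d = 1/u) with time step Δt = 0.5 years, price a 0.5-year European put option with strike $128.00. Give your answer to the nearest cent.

CRR parameters: u = e^(σ√Δt) = e^(0.35·√0.5) = 1.2808, d = 1/u = 0.7808
Per-period rate: rΔt = 0.07·0.5 = 0.035, so R = e^0.035 = 1.0356
Risk-neutral probability p = (e^0.035 − 0.7808)/(1.2808 − 0.7808) = 0.2549/0.5000 = 0.5097
Terminal stock prices: S_u = 140.9, S_d = 85.88
Terminal payoffs (K − S): max(-12.89, 0) = 0, max(42.12, 0) = 42.12
Node 0 (S = 110): V_0 = e^(−0.035)·[0.5097·0.0000 + 0.4903·42.1164] = 19.9404

$19.94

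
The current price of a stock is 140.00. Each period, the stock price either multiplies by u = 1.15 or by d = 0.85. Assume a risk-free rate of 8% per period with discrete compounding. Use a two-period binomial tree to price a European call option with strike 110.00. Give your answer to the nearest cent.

46.11

Risk-neutral probability p = (1 + 0.08 − 0.85)/(1.15 − 0.85) = 0.2300/0.3000 = 0.7667
Terminal stock prices: S_uu = 185.1, S_ud = 136.8, S_dd = 101.1
Terminal payoffs (S − K): max(75.15, 0) = 75.15, max(26.85, 0) = 26.85, max(-8.85, 0) = 0
Node u (S = 161): V_u = 1/1.08·[0.7667·75.1500 + 0.2333·26.8500] = 59.1481
Node d (S = 119): V_d = 1/1.08·[0.7667·26.8500 + 0.2333·0.0000] = 19.0602
Node 0 (S = 140): V_0 = 1/1.08·[0.7667·59.1481 + 0.2333·19.0602] = 46.1058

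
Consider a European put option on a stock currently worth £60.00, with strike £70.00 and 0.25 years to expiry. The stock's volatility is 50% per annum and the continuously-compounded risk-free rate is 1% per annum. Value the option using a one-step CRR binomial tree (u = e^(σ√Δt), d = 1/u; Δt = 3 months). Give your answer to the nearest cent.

CRR parameters: u = e^(σ√Δt) = e^(0.5·√0.25) = 1.2840, d = 1/u = 0.7788
Per-period rate: rΔt = 0.01·0.25 = 0.0025, so R = e^0.0025 = 1.0025
Risk-neutral probability p = (e^0.0025 − 0.7788)/(1.2840 − 0.7788) = 0.2237/0.5052 = 0.4428
Terminal stock prices: S_u = 77.04, S_d = 46.73
Terminal payoffs (K − S): max(-7.042, 0) = 0, max(23.27, 0) = 23.27
Node 0 (S = 60): V_0 = e^(−0.0025)·[0.4428·0.0000 + 0.5572·23.2720] = 12.9353

£12.94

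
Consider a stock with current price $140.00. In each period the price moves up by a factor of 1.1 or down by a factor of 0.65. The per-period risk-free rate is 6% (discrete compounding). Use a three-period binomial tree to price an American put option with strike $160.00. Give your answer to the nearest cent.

Risk-neutral probability p = (1 + 0.06 − 0.65)/(1.1 − 0.65) = 0.4100/0.4500 = 0.9111
Terminal stock prices: S_uuu = 186.3, S_uud = 110.1, S_udd = 65.07, S_ddd = 38.45
Terminal payoffs (K − S): max(-26.34, 0) = 0, max(49.89, 0) = 49.89, max(94.93, 0) = 94.93, max(121.6, 0) = 121.6
Node uu (S = 169.4): continuation = 1/1.06·[0.9111·0.0000 + 0.0889·49.8900] = 4.1836; exercise value = 0.0000 ≤ continuation, so V_uu = 4.1836
Node ud (S = 100.1): continuation = 1/1.06·[0.9111·49.8900 + 0.0889·94.9350] = 50.8434; exercise value = 59.9000 > continuation, so V_ud = 59.9000 (exercise)
Node dd (S = 59.15): continuation = 1/1.06·[0.9111·94.9350 + 0.0889·121.5525] = 91.7934; exercise value = 100.8500 > continuation, so V_dd = 100.8500 (exercise)
Node u (S = 154): continuation = 1/1.06·[0.9111·4.1836 + 0.0889·59.9000] = 8.6191; exercise value = 6.0000 ≤ continuation, so V_u = 8.6191
Node d (S = 91): continuation = 1/1.06·[0.9111·59.9000 + 0.0889·100.8500] = 59.9434; exercise value = 69.0000 > continuation, so V_d = 69.0000 (exercise)
Node 0 (S = 140): continuation = 1/1.06·[0.9111·8.6191 + 0.0889·69.0000] = 13.1946; exercise value = 20.0000 > continuation, so V_0 = 20.0000 (exercise)

$20.00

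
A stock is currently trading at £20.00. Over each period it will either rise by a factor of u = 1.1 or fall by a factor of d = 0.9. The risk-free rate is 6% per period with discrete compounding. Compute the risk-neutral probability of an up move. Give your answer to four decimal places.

p = 0.8000

Risk-neutral probability p = (1 + 0.06 − 0.9)/(1.1 − 0.9) = 0.1600/0.2000 = 0.8000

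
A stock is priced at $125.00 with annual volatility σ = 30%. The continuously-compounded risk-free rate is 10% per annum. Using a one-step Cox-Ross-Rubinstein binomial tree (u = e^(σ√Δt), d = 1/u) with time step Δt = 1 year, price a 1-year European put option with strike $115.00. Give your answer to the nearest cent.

$8.14

CRR parameters: u = e^(σ√Δt) = e^(0.3·√1) = 1.3499, d = 1/u = 0.7408
Per-period rate: rΔt = 0.1·1 = 0.1, so R = e^0.1 = 1.1052
Risk-neutral probability p = (e^0.1 − 0.7408)/(1.3499 − 0.7408) = 0.3644/0.6090 = 0.5982
Terminal stock prices: S_u = 168.7, S_d = 92.6
Terminal payoffs (K − S): max(-53.73, 0) = 0, max(22.4, 0) = 22.4
Node 0 (S = 125): V_0 = e^(−0.1)·[0.5982·0.0000 + 0.4018·22.3977] = 8.1422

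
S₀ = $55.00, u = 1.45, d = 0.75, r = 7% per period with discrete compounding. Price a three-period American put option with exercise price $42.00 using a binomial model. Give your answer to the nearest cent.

Risk-neutral probability p = (1 + 0.07 − 0.75)/(1.45 − 0.75) = 0.3200/0.7000 = 0.4571
Terminal stock prices: S_uuu = 167.7, S_uud = 86.73, S_udd = 44.86, S_ddd = 23.2
Terminal payoffs (K − S): max(-125.7, 0) = 0, max(-44.73, 0) = 0, max(-2.859, 0) = 0, max(18.8, 0) = 18.8
Node uu (S = 115.6): continuation = 1/1.07·[0.4571·0.0000 + 0.5429·0.0000] = 0.0000; exercise value = 0.0000 ≤ continuation, so V_uu = 0.0000
Node ud (S = 59.81): continuation = 1/1.07·[0.4571·0.0000 + 0.5429·0.0000] = 0.0000; exercise value = 0.0000 ≤ continuation, so V_ud = 0.0000
Node dd (S = 30.94): continuation = 1/1.07·[0.4571·0.0000 + 0.5429·18.7969] = 9.5365; exercise value = 11.0625 > continuation, so V_dd = 11.0625 (exercise)
Node u (S = 79.75): continuation = 1/1.07·[0.4571·0.0000 + 0.5429·0.0000] = 0.0000; exercise value = 0.0000 ≤ continuation, so V_u = 0.0000
Node d (S = 41.25): continuation = 1/1.07·[0.4571·0.0000 + 0.5429·11.0625] = 5.6125; exercise value = 0.7500 ≤ continuation, so V_d = 5.6125
Node 0 (S = 55): continuation = 1/1.07·[0.4571·0.0000 + 0.5429·5.6125] = 2.8475; exercise value = 0.0000 ≤ continuation, so V_0 = 2.8475

$2.85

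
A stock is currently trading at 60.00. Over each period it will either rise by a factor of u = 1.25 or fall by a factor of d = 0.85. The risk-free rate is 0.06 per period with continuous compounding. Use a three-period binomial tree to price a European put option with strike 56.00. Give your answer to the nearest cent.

Risk-neutral probability p = (e^0.06 − 0.85)/(1.25 − 0.85) = 0.2118/0.4000 = 0.5296
Terminal stock prices: S_uuu = 117.2, S_uud = 79.69, S_udd = 54.19, S_ddd = 36.85
Terminal payoffs (K − S): max(-61.19, 0) = 0, max(-23.69, 0) = 0, max(1.813, 0) = 1.813, max(19.15, 0) = 19.15
Node uu (S = 93.75): V_uu = e^(−0.06)·[0.5296·0.0000 + 0.4704·0.0000] = 0.0000
Node ud (S = 63.75): V_ud = e^(−0.06)·[0.5296·0.0000 + 0.4704·1.8125] = 0.8030
Node dd (S = 43.35): V_dd = e^(−0.06)·[0.5296·1.8125 + 0.4704·19.1525] = 9.3888
Node u (S = 75): V_u = e^(−0.06)·[0.5296·0.0000 + 0.4704·0.8030] = 0.3557
Node d (S = 51): V_d = e^(−0.06)·[0.5296·0.8030 + 0.4704·9.3888] = 4.5599
Node 0 (S = 60): V_0 = e^(−0.06)·[0.5296·0.3557 + 0.4704·4.5599] = 2.1975

2.20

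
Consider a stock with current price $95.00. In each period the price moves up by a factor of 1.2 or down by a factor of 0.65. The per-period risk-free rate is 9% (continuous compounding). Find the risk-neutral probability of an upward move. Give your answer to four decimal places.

p = 0.8076

Risk-neutral probability p = (e^0.09 − 0.65)/(1.2 − 0.65) = 0.4442/0.5500 = 0.8076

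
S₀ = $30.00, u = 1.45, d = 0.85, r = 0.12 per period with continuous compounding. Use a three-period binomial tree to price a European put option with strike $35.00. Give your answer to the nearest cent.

Risk-neutral probability p = (e^0.12 − 0.85)/(1.45 − 0.85) = 0.2775/0.6000 = 0.4625
Terminal stock prices: S_uuu = 91.46, S_uud = 53.61, S_udd = 31.43, S_ddd = 18.42
Terminal payoffs (K − S): max(-56.46, 0) = 0, max(-18.61, 0) = 0, max(3.571, 0) = 3.571, max(16.58, 0) = 16.58
Node uu (S = 63.08): V_uu = e^(−0.12)·[0.4625·0.0000 + 0.5375·0.0000] = 0.0000
Node ud (S = 36.98): V_ud = e^(−0.12)·[0.4625·0.0000 + 0.5375·3.5713] = 1.7025
Node dd (S = 21.67): V_dd = e^(−0.12)·[0.4625·3.5713 + 0.5375·16.5763] = 9.3672
Node u (S = 43.5): V_u = e^(−0.12)·[0.4625·0.0000 + 0.5375·1.7025] = 0.8116
Node d (S = 25.5): V_d = e^(−0.12)·[0.4625·1.7025 + 0.5375·9.3672] = 5.1639
Node 0 (S = 30): V_0 = e^(−0.12)·[0.4625·0.8116 + 0.5375·5.1639] = 2.7947

$2.79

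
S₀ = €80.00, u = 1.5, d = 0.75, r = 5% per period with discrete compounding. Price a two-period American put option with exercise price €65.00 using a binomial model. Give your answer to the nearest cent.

Risk-neutral probability p = (1 + 0.05 − 0.75)/(1.5 − 0.75) = 0.3000/0.7500 = 0.4000
Terminal stock prices: S_uu = 180, S_ud = 90, S_dd = 45
Terminal payoffs (K − S): max(-115, 0) = 0, max(-25, 0) = 0, max(20, 0) = 20
Node u (S = 120): continuation = 1/1.05·[0.4000·0.0000 + 0.6000·0.0000] = 0.0000; exercise value = 0.0000 ≤ continuation, so V_u = 0.0000
Node d (S = 60): continuation = 1/1.05·[0.4000·0.0000 + 0.6000·20.0000] = 11.4286; exercise value = 5.0000 ≤ continuation, so V_d = 11.4286
Node 0 (S = 80): continuation = 1/1.05·[0.4000·0.0000 + 0.6000·11.4286] = 6.5306; exercise value = 0.0000 ≤ continuation, so V_0 = 6.5306

€6.53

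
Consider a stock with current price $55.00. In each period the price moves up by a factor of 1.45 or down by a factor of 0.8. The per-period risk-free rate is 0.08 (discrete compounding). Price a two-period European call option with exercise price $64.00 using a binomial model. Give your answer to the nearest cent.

$8.21

Risk-neutral probability p = (1 + 0.08 − 0.8)/(1.45 − 0.8) = 0.2800/0.6500 = 0.4308
Terminal stock prices: S_uu = 115.6, S_ud = 63.8, S_dd = 35.2
Terminal payoffs (S − K): max(51.64, 0) = 51.64, max(-0.2, 0) = 0, max(-28.8, 0) = 0
Node u (S = 79.75): V_u = 1/1.08·[0.4308·51.6375 + 0.5692·0.0000] = 20.5962
Node d (S = 44): V_d = 1/1.08·[0.4308·0.0000 + 0.5692·0.0000] = 0.0000
Node 0 (S = 55): V_0 = 1/1.08·[0.4308·20.5962 + 0.5692·0.0000] = 8.2150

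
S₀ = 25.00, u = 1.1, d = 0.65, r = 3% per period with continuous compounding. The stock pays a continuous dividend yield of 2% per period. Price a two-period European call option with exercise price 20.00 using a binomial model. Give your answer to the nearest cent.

6.18

Per-period risk-free factor R = e^0.03 = 1.0305; dividend-adjusted growth = e^(0.03−0.02) = 1.0101.
Risk-neutral probability p = (1.0101 − 0.65)/(1.1 − 0.65) = 0.3601/0.4500 = 0.8001
Terminal stock prices: S_uu = 30.25, S_ud = 17.88, S_dd = 10.56
Terminal payoffs (S − K): max(10.25, 0) = 10.25, max(-2.125, 0) = 0, max(-9.437, 0) = 0
Node u (S = 27.5): V_u = e^(−0.03)·[0.8001·10.2500 + 0.1999·0.0000] = 7.9588
Node d (S = 16.25): V_d = e^(−0.03)·[0.8001·0.0000 + 0.1999·0.0000] = 0.0000
Node 0 (S = 25): V_0 = e^(−0.03)·[0.8001·7.9588 + 0.1999·0.0000] = 6.1797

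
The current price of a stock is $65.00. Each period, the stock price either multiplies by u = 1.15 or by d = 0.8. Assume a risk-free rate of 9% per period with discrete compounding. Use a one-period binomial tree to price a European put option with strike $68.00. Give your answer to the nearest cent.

Risk-neutral probability p = (1 + 0.09 − 0.8)/(1.15 − 0.8) = 0.2900/0.3500 = 0.8286
Terminal stock prices: S_u = 74.75, S_d = 52
Terminal payoffs (K − S): max(-6.75, 0) = 0, max(16, 0) = 16
Node 0 (S = 65): V_0 = 1/1.09·[0.8286·0.0000 + 0.1714·16.0000] = 2.5164

$2.52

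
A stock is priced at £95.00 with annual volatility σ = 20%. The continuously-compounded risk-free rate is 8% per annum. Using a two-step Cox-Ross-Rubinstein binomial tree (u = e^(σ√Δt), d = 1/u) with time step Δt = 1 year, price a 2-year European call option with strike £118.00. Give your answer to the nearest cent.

CRR parameters: u = e^(σ√Δt) = e^(0.2·√1) = 1.2214, d = 1/u = 0.8187
Per-period rate: rΔt = 0.08·1 = 0.08, so R = e^0.08 = 1.0833
Risk-neutral probability p = (e^0.08 − 0.8187)/(1.2214 − 0.8187) = 0.2646/0.4027 = 0.6570
Terminal stock prices: S_uu = 141.7, S_ud = 95, S_dd = 63.68
Terminal payoffs (S − K): max(23.72, 0) = 23.72, max(-23, 0) = 0, max(-54.32, 0) = 0
Node u (S = 116): V_u = e^(−0.08)·[0.6570·23.7233 + 0.3430·0.0000] = 14.3880
Node d (S = 77.78): V_d = e^(−0.08)·[0.6570·0.0000 + 0.3430·0.0000] = 0.0000
Node 0 (S = 95): V_0 = e^(−0.08)·[0.6570·14.3880 + 0.3430·0.0000] = 8.7261

£8.73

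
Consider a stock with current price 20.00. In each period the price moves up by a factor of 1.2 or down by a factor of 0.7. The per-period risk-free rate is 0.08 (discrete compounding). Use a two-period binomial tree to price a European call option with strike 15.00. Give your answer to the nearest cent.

Risk-neutral probability p = (1 + 0.08 − 0.7)/(1.2 − 0.7) = 0.3800/0.5000 = 0.7600
Terminal stock prices: S_uu = 28.8, S_ud = 16.8, S_dd = 9.8
Terminal payoffs (S − K): max(13.8, 0) = 13.8, max(1.8, 0) = 1.8, max(-5.2, 0) = 0
Node u (S = 24): V_u = 1/1.08·[0.7600·13.8000 + 0.2400·1.8000] = 10.1111
Node d (S = 14): V_d = 1/1.08·[0.7600·1.8000 + 0.2400·0.0000] = 1.2667
Node 0 (S = 20): V_0 = 1/1.08·[0.7600·10.1111 + 0.2400·1.2667] = 7.3967

7.40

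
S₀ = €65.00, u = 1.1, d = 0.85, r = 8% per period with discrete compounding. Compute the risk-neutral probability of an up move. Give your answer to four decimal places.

Risk-neutral probability p = (1 + 0.08 − 0.85)/(1.1 − 0.85) = 0.2300/0.2500 = 0.9200

p = 0.9200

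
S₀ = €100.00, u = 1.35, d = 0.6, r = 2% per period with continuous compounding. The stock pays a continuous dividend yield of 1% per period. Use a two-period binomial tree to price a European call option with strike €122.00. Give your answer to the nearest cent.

Per-period risk-free factor R = e^0.02 = 1.0202; dividend-adjusted growth = e^(0.02−0.01) = 1.0101.
Risk-neutral probability p = (1.0101 − 0.6)/(1.35 − 0.6) = 0.4101/0.7500 = 0.5467
Terminal stock prices: S_uu = 182.3, S_ud = 81, S_dd = 36
Terminal payoffs (S − K): max(60.25, 0) = 60.25, max(-41, 0) = 0, max(-86, 0) = 0
Node u (S = 135): V_u = e^(−0.02)·[0.5467·60.2500 + 0.4533·0.0000] = 32.2884
Node d (S = 60): V_d = e^(−0.02)·[0.5467·0.0000 + 0.4533·0.0000] = 0.0000
Node 0 (S = 100): V_0 = e^(−0.02)·[0.5467·32.2884 + 0.4533·0.0000] = 17.3036

€17.30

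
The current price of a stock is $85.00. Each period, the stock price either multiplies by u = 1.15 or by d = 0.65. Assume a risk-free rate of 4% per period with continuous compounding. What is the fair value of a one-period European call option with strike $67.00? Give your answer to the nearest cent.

$23.09

Risk-neutral probability p = (e^0.04 − 0.65)/(1.15 − 0.65) = 0.3908/0.5000 = 0.7816
Terminal stock prices: S_u = 97.75, S_d = 55.25
Terminal payoffs (S − K): max(30.75, 0) = 30.75, max(-11.75, 0) = 0
Node 0 (S = 85): V_0 = e^(−0.04)·[0.7816·30.7500 + 0.2184·0.0000] = 23.0924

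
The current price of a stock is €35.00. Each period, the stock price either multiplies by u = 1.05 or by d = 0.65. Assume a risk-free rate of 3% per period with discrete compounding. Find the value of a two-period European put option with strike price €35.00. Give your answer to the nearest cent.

€1.04

Risk-neutral probability p = (1 + 0.03 − 0.65)/(1.05 − 0.65) = 0.3800/0.4000 = 0.9500
Terminal stock prices: S_uu = 38.59, S_ud = 23.89, S_dd = 14.79
Terminal payoffs (K − S): max(-3.587, 0) = 0, max(11.11, 0) = 11.11, max(20.21, 0) = 20.21
Node u (S = 36.75): V_u = 1/1.03·[0.9500·0.0000 + 0.0500·11.1125] = 0.5394
Node d (S = 22.75): V_d = 1/1.03·[0.9500·11.1125 + 0.0500·20.2125] = 11.2306
Node 0 (S = 35): V_0 = 1/1.03·[0.9500·0.5394 + 0.0500·11.2306] = 1.0427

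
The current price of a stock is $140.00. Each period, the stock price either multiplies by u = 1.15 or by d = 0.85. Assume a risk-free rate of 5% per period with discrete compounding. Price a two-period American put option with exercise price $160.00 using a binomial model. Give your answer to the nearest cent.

$20.00

Risk-neutral probability p = (1 + 0.05 − 0.85)/(1.15 − 0.85) = 0.2000/0.3000 = 0.6667
Terminal stock prices: S_uu = 185.1, S_ud = 136.8, S_dd = 101.1
Terminal payoffs (K − S): max(-25.15, 0) = 0, max(23.15, 0) = 23.15, max(58.85, 0) = 58.85
Node u (S = 161): continuation = 1/1.05·[0.6667·0.0000 + 0.3333·23.1500] = 7.3492; exercise value = 0.0000 ≤ continuation, so V_u = 7.3492
Node d (S = 119): continuation = 1/1.05·[0.6667·23.1500 + 0.3333·58.8500] = 33.3810; exercise value = 41.0000 > continuation, so V_d = 41.0000 (exercise)
Node 0 (S = 140): continuation = 1/1.05·[0.6667·7.3492 + 0.3333·41.0000] = 17.6820; exercise value = 20.0000 > continuation, so V_0 = 20.0000 (exercise)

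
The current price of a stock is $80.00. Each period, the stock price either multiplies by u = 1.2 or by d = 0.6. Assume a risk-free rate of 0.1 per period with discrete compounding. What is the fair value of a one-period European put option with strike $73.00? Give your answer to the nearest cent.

Risk-neutral probability p = (1 + 0.1 − 0.6)/(1.2 − 0.6) = 0.5000/0.6000 = 0.8333
Terminal stock prices: S_u = 96, S_d = 48
Terminal payoffs (K − S): max(-23, 0) = 0, max(25, 0) = 25
Node 0 (S = 80): V_0 = 1/1.1·[0.8333·0.0000 + 0.1667·25.0000] = 3.7879

$3.79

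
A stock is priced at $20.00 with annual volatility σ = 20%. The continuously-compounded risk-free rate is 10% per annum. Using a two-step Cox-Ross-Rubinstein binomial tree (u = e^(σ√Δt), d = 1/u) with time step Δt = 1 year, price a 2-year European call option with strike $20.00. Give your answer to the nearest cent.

CRR parameters: u = e^(σ√Δt) = e^(0.2·√1) = 1.2214, d = 1/u = 0.8187
Per-period rate: rΔt = 0.1·1 = 0.1, so R = e^0.1 = 1.1052
Risk-neutral probability p = (e^0.1 − 0.8187)/(1.2214 − 0.8187) = 0.2864/0.4027 = 0.7113
Terminal stock prices: S_uu = 29.84, S_ud = 20, S_dd = 13.41
Terminal payoffs (S − K): max(9.836, 0) = 9.836, max(0, 0) = 0, max(-6.594, 0) = 0
Node u (S = 24.43): V_u = e^(−0.1)·[0.7113·9.8365 + 0.2887·0.0000] = 6.3313
Node d (S = 16.37): V_d = e^(−0.1)·[0.7113·0.0000 + 0.2887·0.0000] = 0.0000
Node 0 (S = 20): V_0 = e^(−0.1)·[0.7113·6.3313 + 0.2887·0.0000] = 4.0752

$4.08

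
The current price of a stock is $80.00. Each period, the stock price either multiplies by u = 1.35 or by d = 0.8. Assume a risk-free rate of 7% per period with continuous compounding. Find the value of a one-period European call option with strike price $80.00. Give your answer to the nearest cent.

Risk-neutral probability p = (e^0.07 − 0.8)/(1.35 − 0.8) = 0.2725/0.5500 = 0.4955
Terminal stock prices: S_u = 108, S_d = 64
Terminal payoffs (S − K): max(28, 0) = 28, max(-16, 0) = 0
Node 0 (S = 80): V_0 = e^(−0.07)·[0.4955·28.0000 + 0.5045·0.0000] = 12.9352

$12.94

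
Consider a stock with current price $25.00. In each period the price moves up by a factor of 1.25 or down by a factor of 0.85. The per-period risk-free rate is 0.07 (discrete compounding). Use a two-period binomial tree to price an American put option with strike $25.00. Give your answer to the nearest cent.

$1.58

Risk-neutral probability p = (1 + 0.07 − 0.85)/(1.25 − 0.85) = 0.2200/0.4000 = 0.5500
Terminal stock prices: S_uu = 39.06, S_ud = 26.56, S_dd = 18.06
Terminal payoffs (K − S): max(-14.06, 0) = 0, max(-1.562, 0) = 0, max(6.938, 0) = 6.938
Node u (S = 31.25): continuation = 1/1.07·[0.5500·0.0000 + 0.4500·0.0000] = 0.0000; exercise value = 0.0000 ≤ continuation, so V_u = 0.0000
Node d (S = 21.25): continuation = 1/1.07·[0.5500·0.0000 + 0.4500·6.9375] = 2.9176; exercise value = 3.7500 > continuation, so V_d = 3.7500 (exercise)
Node 0 (S = 25): continuation = 1/1.07·[0.5500·0.0000 + 0.4500·3.7500] = 1.5771; exercise value = 0.0000 ≤ continuation, so V_0 = 1.5771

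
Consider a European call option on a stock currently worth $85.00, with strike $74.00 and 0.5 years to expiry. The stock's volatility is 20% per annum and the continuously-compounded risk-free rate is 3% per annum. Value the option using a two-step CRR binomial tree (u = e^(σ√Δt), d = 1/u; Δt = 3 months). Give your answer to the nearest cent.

CRR parameters: u = e^(σ√Δt) = e^(0.2·√0.25) = 1.1052, d = 1/u = 0.9048
Per-period rate: rΔt = 0.03·0.25 = 0.0075, so R = e^0.0075 = 1.0075
Risk-neutral probability p = (e^0.0075 − 0.9048)/(1.1052 − 0.9048) = 0.1027/0.2003 = 0.5126
Terminal stock prices: S_uu = 103.8, S_ud = 85, S_dd = 69.59
Terminal payoffs (S − K): max(29.82, 0) = 29.82, max(11, 0) = 11, max(-4.408, 0) = 0
Node u (S = 93.94): V_u = e^(−0.0075)·[0.5126·29.8192 + 0.4874·11.0000] = 20.4925
Node d (S = 76.91): V_d = e^(−0.0075)·[0.5126·11.0000 + 0.4874·0.0000] = 5.5965
Node 0 (S = 85): V_0 = e^(−0.0075)·[0.5126·20.4925 + 0.4874·5.5965] = 13.1333

$13.13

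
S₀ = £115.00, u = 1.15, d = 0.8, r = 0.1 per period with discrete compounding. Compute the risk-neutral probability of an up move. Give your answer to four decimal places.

Risk-neutral probability p = (1 + 0.1 − 0.8)/(1.15 − 0.8) = 0.3000/0.3500 = 0.8571

p = 0.8571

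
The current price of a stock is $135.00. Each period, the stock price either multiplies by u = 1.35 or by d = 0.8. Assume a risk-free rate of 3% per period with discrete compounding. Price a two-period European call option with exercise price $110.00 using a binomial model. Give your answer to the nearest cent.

$38.84

Risk-neutral probability p = (1 + 0.03 − 0.8)/(1.35 − 0.8) = 0.2300/0.5500 = 0.4182
Terminal stock prices: S_uu = 246, S_ud = 145.8, S_dd = 86.4
Terminal payoffs (S − K): max(136, 0) = 136, max(35.8, 0) = 35.8, max(-23.6, 0) = 0
Node u (S = 182.2): V_u = 1/1.03·[0.4182·136.0375 + 0.5818·35.8000] = 75.4539
Node d (S = 108): V_d = 1/1.03·[0.4182·35.8000 + 0.5818·0.0000] = 14.5349
Node 0 (S = 135): V_0 = 1/1.03·[0.4182·75.4539 + 0.5818·14.5349] = 38.8447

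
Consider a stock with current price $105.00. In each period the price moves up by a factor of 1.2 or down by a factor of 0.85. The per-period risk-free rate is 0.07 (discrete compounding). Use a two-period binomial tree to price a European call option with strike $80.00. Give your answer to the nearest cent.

$35.62

Risk-neutral probability p = (1 + 0.07 − 0.85)/(1.2 − 0.85) = 0.2200/0.3500 = 0.6286
Terminal stock prices: S_uu = 151.2, S_ud = 107.1, S_dd = 75.86
Terminal payoffs (S − K): max(71.2, 0) = 71.2, max(27.1, 0) = 27.1, max(-4.138, 0) = 0
Node u (S = 126): V_u = 1/1.07·[0.6286·71.2000 + 0.3714·27.1000] = 51.2336
Node d (S = 89.25): V_d = 1/1.07·[0.6286·27.1000 + 0.3714·0.0000] = 15.9199
Node 0 (S = 105): V_0 = 1/1.07·[0.6286·51.2336 + 0.3714·15.9199] = 35.6235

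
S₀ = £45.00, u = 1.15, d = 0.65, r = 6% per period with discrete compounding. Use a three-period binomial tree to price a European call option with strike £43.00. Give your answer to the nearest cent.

Risk-neutral probability p = (1 + 0.06 − 0.65)/(1.15 − 0.65) = 0.4100/0.5000 = 0.8200
Terminal stock prices: S_uuu = 68.44, S_uud = 38.68, S_udd = 21.86, S_ddd = 12.36
Terminal payoffs (S − K): max(25.44, 0) = 25.44, max(-4.317, 0) = 0, max(-21.14, 0) = 0, max(-30.64, 0) = 0
Node uu (S = 59.51): V_uu = 1/1.06·[0.8200·25.4394 + 0.1800·0.0000] = 19.6795
Node ud (S = 33.64): V_ud = 1/1.06·[0.8200·0.0000 + 0.1800·0.0000] = 0.0000
Node dd (S = 19.01): V_dd = 1/1.06·[0.8200·0.0000 + 0.1800·0.0000] = 0.0000
Node u (S = 51.75): V_u = 1/1.06·[0.8200·19.6795 + 0.1800·0.0000] = 15.2238
Node d (S = 29.25): V_d = 1/1.06·[0.8200·0.0000 + 0.1800·0.0000] = 0.0000
Node 0 (S = 45): V_0 = 1/1.06·[0.8200·15.2238 + 0.1800·0.0000] = 11.7769

£11.78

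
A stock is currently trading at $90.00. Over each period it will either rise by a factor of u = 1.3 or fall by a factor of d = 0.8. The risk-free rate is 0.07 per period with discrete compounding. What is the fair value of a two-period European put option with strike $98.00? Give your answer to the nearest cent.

Risk-neutral probability p = (1 + 0.07 − 0.8)/(1.3 − 0.8) = 0.2700/0.5000 = 0.5400
Terminal stock prices: S_uu = 152.1, S_ud = 93.6, S_dd = 57.6
Terminal payoffs (K − S): max(-54.1, 0) = 0, max(4.4, 0) = 4.4, max(40.4, 0) = 40.4
Node u (S = 117): V_u = 1/1.07·[0.5400·0.0000 + 0.4600·4.4000] = 1.8916
Node d (S = 72): V_d = 1/1.07·[0.5400·4.4000 + 0.4600·40.4000] = 19.5888
Node 0 (S = 90): V_0 = 1/1.07·[0.5400·1.8916 + 0.4600·19.5888] = 9.3760

$9.38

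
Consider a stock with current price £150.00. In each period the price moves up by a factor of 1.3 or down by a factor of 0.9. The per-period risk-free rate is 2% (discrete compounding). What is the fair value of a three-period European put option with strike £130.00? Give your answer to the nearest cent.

£6.67

Risk-neutral probability p = (1 + 0.02 − 0.9)/(1.3 − 0.9) = 0.1200/0.4000 = 0.3000
Terminal stock prices: S_uuu = 329.6, S_uud = 228.2, S_udd = 158, S_ddd = 109.4
Terminal payoffs (K − S): max(-199.6, 0) = 0, max(-98.15, 0) = 0, max(-27.95, 0) = 0, max(20.65, 0) = 20.65
Node uu (S = 253.5): V_uu = 1/1.02·[0.3000·0.0000 + 0.7000·0.0000] = 0.0000
Node ud (S = 175.5): V_ud = 1/1.02·[0.3000·0.0000 + 0.7000·0.0000] = 0.0000
Node dd (S = 121.5): V_dd = 1/1.02·[0.3000·0.0000 + 0.7000·20.6500] = 14.1716
Node u (S = 195): V_u = 1/1.02·[0.3000·0.0000 + 0.7000·0.0000] = 0.0000
Node d (S = 135): V_d = 1/1.02·[0.3000·0.0000 + 0.7000·14.1716] = 9.7256
Node 0 (S = 150): V_0 = 1/1.02·[0.3000·0.0000 + 0.7000·9.7256] = 6.6744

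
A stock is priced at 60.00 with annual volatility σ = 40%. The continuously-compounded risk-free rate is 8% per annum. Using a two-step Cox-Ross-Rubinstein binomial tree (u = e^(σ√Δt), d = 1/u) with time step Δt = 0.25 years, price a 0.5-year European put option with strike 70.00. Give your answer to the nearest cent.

11.95

CRR parameters: u = e^(σ√Δt) = e^(0.4·√0.25) = 1.2214, d = 1/u = 0.8187
Per-period rate: rΔt = 0.08·0.25 = 0.02, so R = e^0.02 = 1.0202
Risk-neutral probability p = (e^0.02 − 0.8187)/(1.2214 − 0.8187) = 0.2015/0.4027 = 0.5003
Terminal stock prices: S_uu = 89.51, S_ud = 60, S_dd = 40.22
Terminal payoffs (K − S): max(-19.51, 0) = 0, max(10, 0) = 10, max(29.78, 0) = 29.78
Node u (S = 73.28): V_u = e^(−0.02)·[0.5003·0.0000 + 0.4997·10.0000] = 4.8977
Node d (S = 49.12): V_d = e^(−0.02)·[0.5003·10.0000 + 0.4997·29.7808] = 19.4901
Node 0 (S = 60): V_0 = e^(−0.02)·[0.5003·4.8977 + 0.4997·19.4901] = 11.9477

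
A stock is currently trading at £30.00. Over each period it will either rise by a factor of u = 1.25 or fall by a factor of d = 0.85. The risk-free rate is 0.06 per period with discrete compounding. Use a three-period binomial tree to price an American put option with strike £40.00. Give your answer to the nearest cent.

£10.00

Risk-neutral probability p = (1 + 0.06 − 0.85)/(1.25 − 0.85) = 0.2100/0.4000 = 0.5250
Terminal stock prices: S_uuu = 58.59, S_uud = 39.84, S_udd = 27.09, S_ddd = 18.42
Terminal payoffs (K − S): max(-18.59, 0) = 0, max(0.1562, 0) = 0.1562, max(12.91, 0) = 12.91, max(21.58, 0) = 21.58
Node uu (S = 46.88): continuation = 1/1.06·[0.5250·0.0000 + 0.4750·0.1562] = 0.0700; exercise value = 0.0000 ≤ continuation, so V_uu = 0.0700
Node ud (S = 31.88): continuation = 1/1.06·[0.5250·0.1562 + 0.4750·12.9063] = 5.8608; exercise value = 8.1250 > continuation, so V_ud = 8.1250 (exercise)
Node dd (S = 21.67): continuation = 1/1.06·[0.5250·12.9063 + 0.4750·21.5763] = 16.0608; exercise value = 18.3250 > continuation, so V_dd = 18.3250 (exercise)
Node u (S = 37.5): continuation = 1/1.06·[0.5250·0.0700 + 0.4750·8.1250] = 3.6756; exercise value = 2.5000 ≤ continuation, so V_u = 3.6756
Node d (S = 25.5): continuation = 1/1.06·[0.5250·8.1250 + 0.4750·18.3250] = 12.2358; exercise value = 14.5000 > continuation, so V_d = 14.5000 (exercise)
Node 0 (S = 30): continuation = 1/1.06·[0.5250·3.6756 + 0.4750·14.5000] = 8.3181; exercise value = 10.0000 > continuation, so V_0 = 10.0000 (exercise)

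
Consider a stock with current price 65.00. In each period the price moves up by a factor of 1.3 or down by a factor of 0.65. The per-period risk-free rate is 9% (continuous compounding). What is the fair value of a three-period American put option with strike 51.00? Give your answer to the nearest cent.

3.57

Risk-neutral probability p = (e^0.09 − 0.65)/(1.3 − 0.65) = 0.4442/0.6500 = 0.6833
Terminal stock prices: S_uuu = 142.8, S_uud = 71.4, S_udd = 35.7, S_ddd = 17.85
Terminal payoffs (K − S): max(-91.81, 0) = 0, max(-20.4, 0) = 0, max(15.3, 0) = 15.3, max(33.15, 0) = 33.15
Node uu (S = 109.9): continuation = e^(−0.09)·[0.6833·0.0000 + 0.3167·0.0000] = 0.0000; exercise value = 0.0000 ≤ continuation, so V_uu = 0.0000
Node ud (S = 54.93): continuation = e^(−0.09)·[0.6833·0.0000 + 0.3167·15.2987] = 4.4275; exercise value = 0.0000 ≤ continuation, so V_ud = 4.4275
Node dd (S = 27.46): continuation = e^(−0.09)·[0.6833·15.2987 + 0.3167·33.1494] = 19.1480; exercise value = 23.5375 > continuation, so V_dd = 23.5375 (exercise)
Node u (S = 84.5): continuation = e^(−0.09)·[0.6833·0.0000 + 0.3167·4.4275] = 1.2813; exercise value = 0.0000 ≤ continuation, so V_u = 1.2813
Node d (S = 42.25): continuation = e^(−0.09)·[0.6833·4.4275 + 0.3167·23.5375] = 9.5769; exercise value = 8.7500 ≤ continuation, so V_d = 9.5769
Node 0 (S = 65): continuation = e^(−0.09)·[0.6833·1.2813 + 0.3167·9.5769] = 3.5718; exercise value = 0.0000 ≤ continuation, so V_0 = 3.5718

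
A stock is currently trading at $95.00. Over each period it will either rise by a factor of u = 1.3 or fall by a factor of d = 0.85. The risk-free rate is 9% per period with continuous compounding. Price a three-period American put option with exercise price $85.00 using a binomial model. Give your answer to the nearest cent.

$2.86

Risk-neutral probability p = (e^0.09 − 0.85)/(1.3 − 0.85) = 0.2442/0.4500 = 0.5426
Terminal stock prices: S_uuu = 208.7, S_uud = 136.5, S_udd = 89.23, S_ddd = 58.34
Terminal payoffs (K − S): max(-123.7, 0) = 0, max(-51.47, 0) = 0, max(-4.229, 0) = 0, max(26.66, 0) = 26.66
Node uu (S = 160.6): continuation = e^(−0.09)·[0.5426·0.0000 + 0.4574·0.0000] = 0.0000; exercise value = 0.0000 ≤ continuation, so V_uu = 0.0000
Node ud (S = 105): continuation = e^(−0.09)·[0.5426·0.0000 + 0.4574·0.0000] = 0.0000; exercise value = 0.0000 ≤ continuation, so V_ud = 0.0000
Node dd (S = 68.64): continuation = e^(−0.09)·[0.5426·0.0000 + 0.4574·26.6581] = 11.1437; exercise value = 16.3625 > continuation, so V_dd = 16.3625 (exercise)
Node u (S = 123.5): continuation = e^(−0.09)·[0.5426·0.0000 + 0.4574·0.0000] = 0.0000; exercise value = 0.0000 ≤ continuation, so V_u = 0.0000
Node d (S = 80.75): continuation = e^(−0.09)·[0.5426·0.0000 + 0.4574·16.3625] = 6.8399; exercise value = 4.2500 ≤ continuation, so V_d = 6.8399
Node 0 (S = 95): continuation = e^(−0.09)·[0.5426·0.0000 + 0.4574·6.8399] = 2.8592; exercise value = 0.0000 ≤ continuation, so V_0 = 2.8592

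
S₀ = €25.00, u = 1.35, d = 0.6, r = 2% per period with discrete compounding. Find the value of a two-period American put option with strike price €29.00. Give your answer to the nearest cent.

€8.11

Risk-neutral probability p = (1 + 0.02 − 0.6)/(1.35 − 0.6) = 0.4200/0.7500 = 0.5600
Terminal stock prices: S_uu = 45.56, S_ud = 20.25, S_dd = 9
Terminal payoffs (K − S): max(-16.56, 0) = 0, max(8.75, 0) = 8.75, max(20, 0) = 20
Node u (S = 33.75): continuation = 1/1.02·[0.5600·0.0000 + 0.4400·8.7500] = 3.7745; exercise value = 0.0000 ≤ continuation, so V_u = 3.7745
Node d (S = 15): continuation = 1/1.02·[0.5600·8.7500 + 0.4400·20.0000] = 13.4314; exercise value = 14.0000 > continuation, so V_d = 14.0000 (exercise)
Node 0 (S = 25): continuation = 1/1.02·[0.5600·3.7745 + 0.4400·14.0000] = 8.1115; exercise value = 4.0000 ≤ continuation, so V_0 = 8.1115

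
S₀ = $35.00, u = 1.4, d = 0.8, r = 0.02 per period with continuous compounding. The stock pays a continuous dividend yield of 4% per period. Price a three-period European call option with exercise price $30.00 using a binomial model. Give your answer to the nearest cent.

$6.69

Per-period risk-free factor R = e^0.02 = 1.0202; dividend-adjusted growth = e^(0.02−0.04) = 0.9802.
Risk-neutral probability p = (0.9802 − 0.8)/(1.4 − 0.8) = 0.1802/0.6000 = 0.3003
Terminal stock prices: S_uuu = 96.04, S_uud = 54.88, S_udd = 31.36, S_ddd = 17.92
Terminal payoffs (S − K): max(66.04, 0) = 66.04, max(24.88, 0) = 24.88, max(1.36, 0) = 1.36, max(-12.08, 0) = 0
Node uu (S = 68.6): V_uu = e^(−0.02)·[0.3003·66.0400 + 0.6997·24.8800] = 36.5042
Node ud (S = 39.2): V_ud = e^(−0.02)·[0.3003·24.8800 + 0.6997·1.3600] = 8.2570
Node dd (S = 22.4): V_dd = e^(−0.02)·[0.3003·1.3600 + 0.6997·0.0000] = 0.4004
Node u (S = 49): V_u = e^(−0.02)·[0.3003·36.5042 + 0.6997·8.2570] = 16.4090
Node d (S = 28): V_d = e^(−0.02)·[0.3003·8.2570 + 0.6997·0.4004] = 2.7053
Node 0 (S = 35): V_0 = e^(−0.02)·[0.3003·16.4090 + 0.6997·2.7053] = 6.6859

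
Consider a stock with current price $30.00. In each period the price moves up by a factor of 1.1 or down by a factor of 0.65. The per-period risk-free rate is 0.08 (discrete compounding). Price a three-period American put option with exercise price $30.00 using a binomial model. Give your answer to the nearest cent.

Risk-neutral probability p = (1 + 0.08 − 0.65)/(1.1 − 0.65) = 0.4300/0.4500 = 0.9556
Terminal stock prices: S_uuu = 39.93, S_uud = 23.6, S_udd = 13.94, S_ddd = 8.239
Terminal payoffs (K − S): max(-9.93, 0) = 0, max(6.405, 0) = 6.405, max(16.06, 0) = 16.06, max(21.76, 0) = 21.76
Node uu (S = 36.3): continuation = 1/1.08·[0.9556·0.0000 + 0.0444·6.4050] = 0.2636; exercise value = 0.0000 ≤ continuation, so V_uu = 0.2636
Node ud (S = 21.45): continuation = 1/1.08·[0.9556·6.4050 + 0.0444·16.0575] = 6.3278; exercise value = 8.5500 > continuation, so V_ud = 8.5500 (exercise)
Node dd (S = 12.68): continuation = 1/1.08·[0.9556·16.0575 + 0.0444·21.7613] = 15.1028; exercise value = 17.3250 > continuation, so V_dd = 17.3250 (exercise)
Node u (S = 33): continuation = 1/1.08·[0.9556·0.2636 + 0.0444·8.5500] = 0.5851; exercise value = 0.0000 ≤ continuation, so V_u = 0.5851
Node d (S = 19.5): continuation = 1/1.08·[0.9556·8.5500 + 0.0444·17.3250] = 8.2778; exercise value = 10.5000 > continuation, so V_d = 10.5000 (exercise)
Node 0 (S = 30): continuation = 1/1.08·[0.9556·0.5851 + 0.0444·10.5000] = 0.9497; exercise value = 0.0000 ≤ continuation, so V_0 = 0.9497

$0.95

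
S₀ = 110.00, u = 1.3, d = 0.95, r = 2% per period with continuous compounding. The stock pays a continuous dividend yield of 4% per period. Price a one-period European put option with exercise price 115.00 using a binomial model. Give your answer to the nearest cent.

9.40

Per-period risk-free factor R = e^0.02 = 1.0202; dividend-adjusted growth = e^(0.02−0.04) = 0.9802.
Risk-neutral probability p = (0.9802 − 0.95)/(1.3 − 0.95) = 0.0302/0.3500 = 0.0863
Terminal stock prices: S_u = 143, S_d = 104.5
Terminal payoffs (K − S): max(-28, 0) = 0, max(10.5, 0) = 10.5
Node 0 (S = 110): V_0 = e^(−0.02)·[0.0863·0.0000 + 0.9137·10.5000] = 9.4041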